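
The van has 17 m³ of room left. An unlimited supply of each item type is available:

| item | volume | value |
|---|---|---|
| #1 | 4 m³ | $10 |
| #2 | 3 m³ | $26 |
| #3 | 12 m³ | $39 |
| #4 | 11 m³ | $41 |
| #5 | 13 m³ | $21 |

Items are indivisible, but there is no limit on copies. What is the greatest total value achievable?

Best value-per-unit is #2 at 26/3, and filling with it alone uses volume 5×3=15. No mix of the others beats 5×26 = 130.

$130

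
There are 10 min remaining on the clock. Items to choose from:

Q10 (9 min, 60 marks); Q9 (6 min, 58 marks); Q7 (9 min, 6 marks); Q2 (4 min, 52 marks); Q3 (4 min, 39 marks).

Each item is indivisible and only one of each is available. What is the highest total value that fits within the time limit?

110 marks

This is a 0/1 knapsack; check combinations near the capacity.
- Q9+Q2: time 6+4=10, value 58+52=110
- Q9+Q3: time 6+4=10, value 58+39=97
- Q2+Q3: time 4+4=8, value 52+39=91
- Q10: time 9, value 60
Best: 110 marks.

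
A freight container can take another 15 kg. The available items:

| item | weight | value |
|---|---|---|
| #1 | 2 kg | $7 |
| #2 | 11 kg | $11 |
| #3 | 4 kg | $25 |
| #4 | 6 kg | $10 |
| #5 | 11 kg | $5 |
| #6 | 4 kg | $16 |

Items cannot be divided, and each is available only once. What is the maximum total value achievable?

Check high-value combinations within 15 kg:
- #3+#4+#6: weight 4+6+4=14, value 25+10+16=51
- #1+#3+#6: weight 2+4+4=10, value 7+25+16=48
- #1+#3+#4: weight 2+4+6=12, value 7+25+10=42
- #3+#6: weight 4+4=8, value 25+16=41
Best: $51.

$51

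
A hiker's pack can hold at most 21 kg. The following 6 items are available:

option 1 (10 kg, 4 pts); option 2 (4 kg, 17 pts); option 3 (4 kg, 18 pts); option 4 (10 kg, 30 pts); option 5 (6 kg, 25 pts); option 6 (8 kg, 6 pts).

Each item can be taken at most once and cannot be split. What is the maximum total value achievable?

Check high-value combinations within 21 kg:
- option 3+option 4+option 5: weight 4+10+6=20, value 18+30+25=73
- option 2+option 4+option 5: weight 4+10+6=20, value 17+30+25=72
- option 2+option 3+option 4: weight 4+4+10=18, value 17+18+30=65
Best: 73 pts.

73 pts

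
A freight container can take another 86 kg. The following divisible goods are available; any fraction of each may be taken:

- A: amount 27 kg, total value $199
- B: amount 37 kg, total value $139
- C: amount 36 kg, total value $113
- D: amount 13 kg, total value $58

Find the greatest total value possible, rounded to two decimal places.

Take in order of value per unit:
- A (199/27 per unit): all 27 → value 199, running total 199.00
- D (58/13 per unit): all 13 → value 58, running total 257.00
- B (139/37 per unit): all 37 → value 139, running total 396.00
- C (113/36 per unit): 9 of 36 → value 9×113/36 = 28.2500, running total 424.25
Total 424.25.

424.25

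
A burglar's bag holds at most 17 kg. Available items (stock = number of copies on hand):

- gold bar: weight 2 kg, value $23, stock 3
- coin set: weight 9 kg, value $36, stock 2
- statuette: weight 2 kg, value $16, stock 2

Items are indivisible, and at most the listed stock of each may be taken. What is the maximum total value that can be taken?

Top feasible selections:
- 3×gold bar + 1×coin set + 1×statuette: weight 17, value 121
- 2×gold bar + 1×coin set + 2×statuette: weight 17, value 114
- 3×gold bar + 1×coin set: weight 15, value 105
- 3×gold bar + 2×statuette: weight 10, value 101
Best: $121.

$121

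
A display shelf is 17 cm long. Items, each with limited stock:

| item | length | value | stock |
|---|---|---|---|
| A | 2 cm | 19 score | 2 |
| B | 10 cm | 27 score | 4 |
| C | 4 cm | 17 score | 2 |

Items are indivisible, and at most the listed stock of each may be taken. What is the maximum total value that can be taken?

72 score

Top feasible selections:
- 2×A + 2×C: length 12, value 72
- 2×A + 1×B: length 14, value 65
- 1×A + 1×B + 1×C: length 16, value 63
- 2×A + 1×C: length 8, value 55
Best: 72 score.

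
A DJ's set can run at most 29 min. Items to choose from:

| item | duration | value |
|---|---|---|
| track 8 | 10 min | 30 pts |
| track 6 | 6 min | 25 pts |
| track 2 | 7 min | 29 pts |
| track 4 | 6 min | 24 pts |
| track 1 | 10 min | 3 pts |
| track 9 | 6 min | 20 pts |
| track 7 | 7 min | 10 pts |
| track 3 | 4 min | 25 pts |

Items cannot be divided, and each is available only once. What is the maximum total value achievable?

Check high-value combinations within 29 min:
- track 6+track 2+track 4+track 9+track 3: duration 6+7+6+6+4=29, value 25+29+24+20+25=123
- track 8+track 6+track 2+track 3: duration 10+6+7+4=27, value 30+25+29+25=109
- track 8+track 2+track 4+track 3: duration 10+7+6+4=27, value 30+29+24+25=108
- track 8+track 6+track 2+track 4: duration 10+6+7+6=29, value 30+25+29+24=108
Best: 123 pts.

123 pts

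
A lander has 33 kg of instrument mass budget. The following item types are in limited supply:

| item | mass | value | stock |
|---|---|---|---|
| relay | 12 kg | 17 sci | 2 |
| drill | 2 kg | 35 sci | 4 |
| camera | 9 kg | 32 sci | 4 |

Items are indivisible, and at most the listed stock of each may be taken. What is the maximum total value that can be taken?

Best selections within mass 33 and stock limits:
- 4×drill + 2×camera: mass 26, value 204
- 3×drill + 3×camera: mass 33, value 201
Best: 204 sci.

204 sci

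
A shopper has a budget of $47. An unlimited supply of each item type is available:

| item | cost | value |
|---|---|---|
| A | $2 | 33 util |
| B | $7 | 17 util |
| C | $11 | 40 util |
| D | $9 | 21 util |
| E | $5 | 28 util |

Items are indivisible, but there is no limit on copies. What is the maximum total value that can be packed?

759 util

Best value-per-unit is A at 33/2, and filling with it alone uses cost 23×2=46. No mix of the others beats 23×33 = 759.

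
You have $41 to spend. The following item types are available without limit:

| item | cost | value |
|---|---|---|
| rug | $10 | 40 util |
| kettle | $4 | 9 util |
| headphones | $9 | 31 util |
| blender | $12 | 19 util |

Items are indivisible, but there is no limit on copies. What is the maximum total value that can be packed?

Best value-per-unit is rug at 40/10, and filling with it alone uses cost 4×10=40. No mix of the others beats 4×40 = 160.

160 util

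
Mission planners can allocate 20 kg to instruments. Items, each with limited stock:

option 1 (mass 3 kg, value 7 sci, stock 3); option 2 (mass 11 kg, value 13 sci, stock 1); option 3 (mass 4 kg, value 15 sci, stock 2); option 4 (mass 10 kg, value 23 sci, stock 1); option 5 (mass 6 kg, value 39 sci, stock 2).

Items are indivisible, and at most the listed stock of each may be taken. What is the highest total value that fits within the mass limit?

Best selections within mass 20 and stock limits:
- 2×option 3 + 2×option 5: mass 20, value 108
- 1×option 1 + 1×option 3 + 2×option 5: mass 19, value 100
Best: 108 sci.

108 sci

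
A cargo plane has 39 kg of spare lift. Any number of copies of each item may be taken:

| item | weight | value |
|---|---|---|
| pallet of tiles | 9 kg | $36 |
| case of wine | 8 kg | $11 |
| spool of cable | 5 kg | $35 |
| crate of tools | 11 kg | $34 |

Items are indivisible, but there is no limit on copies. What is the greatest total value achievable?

Best value-per-unit is spool of cable at 35/5; filling with it alone gives 7×35 = 245.
Optimal mix: 1×pallet of tiles + 6×spool of cable → weight 39, value 246.

$246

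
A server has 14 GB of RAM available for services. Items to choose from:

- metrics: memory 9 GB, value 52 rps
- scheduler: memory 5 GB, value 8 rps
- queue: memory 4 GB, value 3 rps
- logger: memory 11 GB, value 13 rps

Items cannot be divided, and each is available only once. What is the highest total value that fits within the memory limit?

Check high-value combinations within 14 GB:
- metrics+scheduler: memory 9+5=14, value 52+8=60
- metrics+queue: memory 9+4=13, value 52+3=55
- metrics: memory 9, value 52
Best: 60 rps.

60 rps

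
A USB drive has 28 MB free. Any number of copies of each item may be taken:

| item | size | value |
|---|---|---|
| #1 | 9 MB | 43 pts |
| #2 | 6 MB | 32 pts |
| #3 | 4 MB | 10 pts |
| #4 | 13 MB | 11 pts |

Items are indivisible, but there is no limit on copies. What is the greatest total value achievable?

139 pts

Best value-per-unit is #2 at 32/6; filling with it alone gives 4×32 = 128.
Optimal mix: 1×#1 + 3×#2 → size 27, value 139.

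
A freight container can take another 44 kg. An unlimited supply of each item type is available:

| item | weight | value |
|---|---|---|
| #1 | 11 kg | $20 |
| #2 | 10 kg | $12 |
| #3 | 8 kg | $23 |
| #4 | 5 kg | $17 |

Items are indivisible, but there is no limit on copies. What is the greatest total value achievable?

Best value-per-unit is #4 at 17/5; filling with it alone gives 8×17 = 136.
Optimal mix: 1×#3 + 7×#4 → weight 43, value 142.

$142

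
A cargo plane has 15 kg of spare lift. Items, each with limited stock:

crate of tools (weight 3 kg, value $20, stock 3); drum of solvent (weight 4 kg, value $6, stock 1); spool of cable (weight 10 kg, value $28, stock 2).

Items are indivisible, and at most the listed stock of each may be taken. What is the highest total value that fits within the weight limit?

Best selections within weight 15 and stock limits:
- 3×crate of tools + 1×drum of solvent: weight 13, value 66
- 3×crate of tools: weight 9, value 60
- 1×crate of tools + 1×spool of cable: weight 13, value 48
Best: $66.

$66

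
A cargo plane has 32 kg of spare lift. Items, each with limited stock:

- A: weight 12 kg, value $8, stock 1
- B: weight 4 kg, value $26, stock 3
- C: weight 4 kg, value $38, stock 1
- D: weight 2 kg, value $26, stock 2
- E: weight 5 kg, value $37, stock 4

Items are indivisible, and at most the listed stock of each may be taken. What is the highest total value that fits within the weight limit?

$264

Best selections within weight 32 and stock limits:
- 1×B + 1×C + 2×D + 4×E: weight 32, value 264
- 2×B + 1×C + 2×D + 3×E: weight 31, value 253
Best: $264.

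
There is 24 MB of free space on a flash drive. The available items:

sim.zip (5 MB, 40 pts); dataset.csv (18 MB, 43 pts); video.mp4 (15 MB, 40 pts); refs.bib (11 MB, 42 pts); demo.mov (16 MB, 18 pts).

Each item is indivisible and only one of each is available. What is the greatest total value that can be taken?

83 pts

Check high-value combinations within 24 MB:
- sim.zip+dataset.csv: size 5+18=23, value 40+43=83
- sim.zip+refs.bib: size 5+11=16, value 40+42=82
- sim.zip+video.mp4: size 5+15=20, value 40+40=80
Best: 83 pts.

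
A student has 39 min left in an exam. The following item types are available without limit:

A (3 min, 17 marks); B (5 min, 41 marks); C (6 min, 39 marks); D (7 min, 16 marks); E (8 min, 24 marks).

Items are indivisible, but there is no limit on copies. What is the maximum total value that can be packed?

Best value-per-unit is B at 41/5; filling with it alone gives 7×41 = 287.
Optimal mix: 1×A + 7×B → time 38, value 304.

304 marks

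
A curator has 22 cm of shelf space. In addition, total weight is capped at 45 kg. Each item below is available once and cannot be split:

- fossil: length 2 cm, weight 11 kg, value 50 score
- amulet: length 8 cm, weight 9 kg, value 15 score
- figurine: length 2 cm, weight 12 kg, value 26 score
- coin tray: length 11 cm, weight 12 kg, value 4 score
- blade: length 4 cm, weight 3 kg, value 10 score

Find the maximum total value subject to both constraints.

Feasible sets respecting both limits:
- fossil+amulet+figurine+blade: length 16, weight 35, value 101
- fossil+amulet+figurine: length 12, weight 32, value 91
- fossil+figurine+coin tray+blade: length 19, weight 38, value 90
- fossil+figurine+blade: length 8, weight 26, value 86
Best: 101 score.

101 score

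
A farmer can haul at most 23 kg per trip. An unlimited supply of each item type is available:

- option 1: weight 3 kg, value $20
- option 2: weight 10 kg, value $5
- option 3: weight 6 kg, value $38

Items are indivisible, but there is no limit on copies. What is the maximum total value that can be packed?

$140

Best value-per-unit is option 1 at 20/3, and filling with it alone uses weight 7×3=21. No mix of the others beats 7×20 = 140.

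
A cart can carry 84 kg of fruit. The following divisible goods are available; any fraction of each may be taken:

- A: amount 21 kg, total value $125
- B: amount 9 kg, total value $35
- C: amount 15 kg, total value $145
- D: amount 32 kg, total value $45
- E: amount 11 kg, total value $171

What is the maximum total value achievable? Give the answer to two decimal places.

515.38

Take in order of value per unit:
- E (171/11 per unit): all 11 → value 171, running total 171.00
- C (145/15 per unit): all 15 → value 145, running total 316.00
- A (125/21 per unit): all 21 → value 125, running total 441.00
- B (35/9 per unit): all 9 → value 35, running total 476.00
- D (45/32 per unit): 28 of 32 → value 28×45/32 = 39.3750, running total 515.38
Total 515.38.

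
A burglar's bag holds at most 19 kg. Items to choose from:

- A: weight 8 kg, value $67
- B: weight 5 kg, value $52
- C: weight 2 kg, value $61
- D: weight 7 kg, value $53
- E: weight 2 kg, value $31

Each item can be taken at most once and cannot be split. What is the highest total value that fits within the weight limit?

$212

Check high-value combinations within 19 kg:
- A+C+D+E: weight 8+2+7+2=19, value 67+61+53+31=212
- A+B+C+E: weight 8+5+2+2=17, value 67+52+61+31=211
- B+C+D+E: weight 5+2+7+2=16, value 52+61+53+31=197
- A+C+D: weight 8+2+7=17, value 67+61+53=181
- A+B+C: weight 8+5+2=15, value 67+52+61=180
Best: $212.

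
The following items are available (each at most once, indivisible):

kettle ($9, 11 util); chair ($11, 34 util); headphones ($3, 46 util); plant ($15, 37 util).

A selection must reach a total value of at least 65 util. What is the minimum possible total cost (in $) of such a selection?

Subsets with value ≥ 65, sorted by total cost:
- chair+headphones: cost 14, value 80
- headphones+plant: cost 18, value 83
Minimum cost: 14 $.

14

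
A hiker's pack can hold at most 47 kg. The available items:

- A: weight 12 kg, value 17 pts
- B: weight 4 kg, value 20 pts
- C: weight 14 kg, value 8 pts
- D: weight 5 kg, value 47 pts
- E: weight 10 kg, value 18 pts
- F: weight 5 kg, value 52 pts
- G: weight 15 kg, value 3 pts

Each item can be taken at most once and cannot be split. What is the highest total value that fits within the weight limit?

Check high-value combinations within 47 kg:
- A+B+D+E+F: weight 12+4+5+10+5=36, value 17+20+47+18+52=154
- B+C+D+E+F: weight 4+14+5+10+5=38, value 20+8+47+18+52=145
- A+B+C+D+F: weight 12+4+14+5+5=40, value 17+20+8+47+52=144
- A+C+D+E+F: weight 12+14+5+10+5=46, value 17+8+47+18+52=142
Best: 154 pts.

154 pts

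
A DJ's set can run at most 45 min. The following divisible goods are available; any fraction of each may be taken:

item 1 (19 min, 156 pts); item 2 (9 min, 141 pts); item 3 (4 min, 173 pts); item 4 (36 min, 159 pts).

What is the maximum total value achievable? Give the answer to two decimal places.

527.42

Take in order of value per unit:
- item 3 (173/4 per unit): all 4 → value 173, running total 173.00
- item 2 (141/9 per unit): all 9 → value 141, running total 314.00
- item 1 (156/19 per unit): all 19 → value 156, running total 470.00
- item 4 (159/36 per unit): 13 of 36 → value 13×159/36 = 57.4167, running total 527.42
Total 527.42.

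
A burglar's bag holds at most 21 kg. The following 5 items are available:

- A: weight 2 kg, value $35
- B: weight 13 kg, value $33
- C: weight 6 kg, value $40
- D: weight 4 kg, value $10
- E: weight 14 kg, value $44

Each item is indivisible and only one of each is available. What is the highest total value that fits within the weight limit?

$108

Check high-value combinations within 21 kg:
- A+B+C: weight 2+13+6=21, value 35+33+40=108
- A+D+E: weight 2+4+14=20, value 35+10+44=89
- A+C+D: weight 2+6+4=12, value 35+40+10=85
Best: $108.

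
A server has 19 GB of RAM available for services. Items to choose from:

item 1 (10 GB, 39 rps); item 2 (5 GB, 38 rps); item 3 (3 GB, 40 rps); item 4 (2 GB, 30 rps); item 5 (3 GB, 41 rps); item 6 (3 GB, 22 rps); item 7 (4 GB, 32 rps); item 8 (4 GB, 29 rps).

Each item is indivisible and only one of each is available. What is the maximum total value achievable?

Check high-value combinations within 19 GB:
- item 3+item 4+item 5+item 6+item 7+item 8: memory 3+2+3+3+4+4=19, value 40+30+41+22+32+29=194
- item 2+item 3+item 4+item 5+item 7: memory 5+3+2+3+4=17, value 38+40+30+41+32=181
- item 2+item 3+item 5+item 7+item 8: memory 5+3+3+4+4=19, value 38+40+41+32+29=180
- item 2+item 3+item 4+item 5+item 8: memory 5+3+2+3+4=17, value 38+40+30+41+29=178
- item 2+item 3+item 5+item 6+item 7: memory 5+3+3+3+4=18, value 38+40+41+22+32=173
Best: 194 rps.

194 rps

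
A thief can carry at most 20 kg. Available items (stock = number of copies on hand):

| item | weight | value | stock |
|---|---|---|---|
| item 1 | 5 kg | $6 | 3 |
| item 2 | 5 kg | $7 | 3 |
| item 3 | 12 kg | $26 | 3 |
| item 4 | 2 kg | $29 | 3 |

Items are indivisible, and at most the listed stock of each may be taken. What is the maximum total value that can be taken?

$113

Best selections within weight 20 and stock limits:
- 1×item 3 + 3×item 4: weight 18, value 113
- 2×item 2 + 3×item 4: weight 16, value 101
Best: $113.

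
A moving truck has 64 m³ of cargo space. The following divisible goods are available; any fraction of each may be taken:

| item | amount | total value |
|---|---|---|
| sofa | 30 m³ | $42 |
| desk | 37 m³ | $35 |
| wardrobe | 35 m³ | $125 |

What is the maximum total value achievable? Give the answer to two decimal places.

Take in order of value per unit:
- wardrobe (125/35 per unit): all 35 → value 125, running total 125.00
- sofa (42/30 per unit): 29 of 30 → value 29×42/30 = 40.6000, running total 165.60
Total 165.60.

165.60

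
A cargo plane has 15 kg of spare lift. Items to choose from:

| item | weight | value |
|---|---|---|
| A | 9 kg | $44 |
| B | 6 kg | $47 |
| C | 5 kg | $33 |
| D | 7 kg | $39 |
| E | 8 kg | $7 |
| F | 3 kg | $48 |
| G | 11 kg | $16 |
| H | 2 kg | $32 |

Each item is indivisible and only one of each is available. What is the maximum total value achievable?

$128

Check high-value combinations within 15 kg:
- B+C+F: weight 6+5+3=14, value 47+33+48=128
- B+F+H: weight 6+3+2=11, value 47+48+32=127
- A+F+H: weight 9+3+2=14, value 44+48+32=124
Best: $128.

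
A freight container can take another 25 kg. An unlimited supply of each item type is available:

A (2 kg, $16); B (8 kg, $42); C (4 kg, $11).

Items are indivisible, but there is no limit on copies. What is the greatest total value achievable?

$192

Best value-per-unit is A at 16/2, and filling with it alone uses weight 12×2=24. No mix of the others beats 12×16 = 192.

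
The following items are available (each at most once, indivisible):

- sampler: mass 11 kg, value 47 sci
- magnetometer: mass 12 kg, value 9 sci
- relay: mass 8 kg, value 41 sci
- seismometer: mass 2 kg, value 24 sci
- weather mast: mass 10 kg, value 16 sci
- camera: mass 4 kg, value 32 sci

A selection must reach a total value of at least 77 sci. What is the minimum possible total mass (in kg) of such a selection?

14

Subsets with value ≥ 77, sorted by total mass:
- relay+seismometer+camera: mass 14, value 97
- sampler+camera: mass 15, value 79
Minimum mass: 14 kg.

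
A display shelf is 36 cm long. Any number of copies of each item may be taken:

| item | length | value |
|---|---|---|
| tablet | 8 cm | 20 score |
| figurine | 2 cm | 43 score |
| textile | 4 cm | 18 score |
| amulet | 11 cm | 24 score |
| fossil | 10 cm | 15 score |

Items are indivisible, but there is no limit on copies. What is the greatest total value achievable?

774 score

Best value-per-unit is figurine at 43/2, and filling with it alone uses length 18×2=36. No mix of the others beats 18×43 = 774.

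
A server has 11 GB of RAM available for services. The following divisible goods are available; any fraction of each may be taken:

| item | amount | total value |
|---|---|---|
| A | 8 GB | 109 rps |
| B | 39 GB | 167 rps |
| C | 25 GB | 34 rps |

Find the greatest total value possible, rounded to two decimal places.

121.85

Take in order of value per unit:
- A (109/8 per unit): all 8 → value 109, running total 109.00
- B (167/39 per unit): 3 of 39 → value 3×167/39 = 12.8462, running total 121.85
Total 121.85.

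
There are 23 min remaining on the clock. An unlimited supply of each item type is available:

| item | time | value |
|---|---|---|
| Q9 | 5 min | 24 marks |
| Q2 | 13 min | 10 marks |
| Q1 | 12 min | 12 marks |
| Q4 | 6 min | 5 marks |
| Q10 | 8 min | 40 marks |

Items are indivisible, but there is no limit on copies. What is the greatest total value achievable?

112 marks

Best value-per-unit is Q10 at 40/8; filling with it alone gives 2×40 = 80.
Optimal mix: 3×Q9 + 1×Q10 → time 23, value 112.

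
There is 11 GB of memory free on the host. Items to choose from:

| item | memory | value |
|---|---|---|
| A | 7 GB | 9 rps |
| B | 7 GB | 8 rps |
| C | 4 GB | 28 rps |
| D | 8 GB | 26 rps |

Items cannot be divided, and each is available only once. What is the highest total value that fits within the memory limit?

Check high-value combinations within 11 GB:
- A+C: memory 7+4=11, value 9+28=37
- B+C: memory 7+4=11, value 8+28=36
- C: memory 4, value 28
- D: memory 8, value 26
- A: memory 7, value 9
Best: 37 rps.

37 rps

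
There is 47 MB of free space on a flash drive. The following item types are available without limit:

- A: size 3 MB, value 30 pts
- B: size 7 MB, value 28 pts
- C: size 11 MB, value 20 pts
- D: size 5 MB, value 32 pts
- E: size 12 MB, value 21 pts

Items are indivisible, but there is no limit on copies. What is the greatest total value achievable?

Best value-per-unit is A at 30/3; filling with it alone gives 15×30 = 450.
Optimal mix: 14×A + 1×D → size 47, value 452.

452 pts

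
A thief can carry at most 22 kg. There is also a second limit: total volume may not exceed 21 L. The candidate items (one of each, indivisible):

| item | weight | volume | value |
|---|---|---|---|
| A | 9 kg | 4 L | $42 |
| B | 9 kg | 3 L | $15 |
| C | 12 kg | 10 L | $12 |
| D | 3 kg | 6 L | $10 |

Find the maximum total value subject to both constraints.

Feasible sets respecting both limits:
- A+B+D: weight 21, volume 13, value 67
- A+B: weight 18, volume 7, value 57
- A+C: weight 21, volume 14, value 54
Best: $67.

$67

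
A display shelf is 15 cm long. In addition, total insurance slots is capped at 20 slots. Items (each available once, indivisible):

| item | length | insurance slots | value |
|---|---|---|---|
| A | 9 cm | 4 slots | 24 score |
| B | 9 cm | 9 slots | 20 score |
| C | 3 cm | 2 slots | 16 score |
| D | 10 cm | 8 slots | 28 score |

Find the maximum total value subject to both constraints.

44 score

Feasible sets respecting both limits:
- C+D: length 13, insurance slots 10, value 44
- A+C: length 12, insurance slots 6, value 40
- B+C: length 12, insurance slots 11, value 36
Best: 44 score.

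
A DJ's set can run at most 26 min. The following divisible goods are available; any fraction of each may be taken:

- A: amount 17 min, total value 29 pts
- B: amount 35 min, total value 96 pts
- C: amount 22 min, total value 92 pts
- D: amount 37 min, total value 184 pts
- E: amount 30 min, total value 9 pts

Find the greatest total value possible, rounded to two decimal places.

Take in order of value per unit:
- D (184/37 per unit): 26 of 37 → value 26×184/37 = 129.2973, running total 129.30
Total 129.30.

129.30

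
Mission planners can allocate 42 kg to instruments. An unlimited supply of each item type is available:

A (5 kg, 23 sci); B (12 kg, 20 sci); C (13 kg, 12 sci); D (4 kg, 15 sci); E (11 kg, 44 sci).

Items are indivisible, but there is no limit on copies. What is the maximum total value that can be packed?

Best value-per-unit is A at 23/5, and filling with it alone uses mass 8×5=40. No mix of the others beats 8×23 = 184.

184 sci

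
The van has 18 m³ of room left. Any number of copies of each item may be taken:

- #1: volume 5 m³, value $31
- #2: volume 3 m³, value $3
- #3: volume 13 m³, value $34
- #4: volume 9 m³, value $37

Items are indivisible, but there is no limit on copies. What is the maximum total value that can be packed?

$96

Best value-per-unit is #1 at 31/5; filling with it alone gives 3×31 = 93.
Optimal mix: 3×#1 + 1×#2 → volume 18, value 96.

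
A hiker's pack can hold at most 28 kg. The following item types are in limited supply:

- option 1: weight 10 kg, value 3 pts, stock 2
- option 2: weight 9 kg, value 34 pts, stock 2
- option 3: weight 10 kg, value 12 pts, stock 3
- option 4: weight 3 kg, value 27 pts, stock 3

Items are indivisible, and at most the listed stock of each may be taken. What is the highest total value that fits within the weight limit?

149 pts

Top feasible selections:
- 2×option 2 + 3×option 4: weight 27, value 149
- 1×option 2 + 1×option 3 + 3×option 4: weight 28, value 127
Best: 149 pts.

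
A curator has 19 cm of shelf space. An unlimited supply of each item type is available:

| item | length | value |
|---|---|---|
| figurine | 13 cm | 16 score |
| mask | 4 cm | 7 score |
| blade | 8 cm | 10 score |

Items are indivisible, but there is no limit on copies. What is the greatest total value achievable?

Best value-per-unit is mask at 7/4, and filling with it alone uses length 4×4=16. No mix of the others beats 4×7 = 28.

28 score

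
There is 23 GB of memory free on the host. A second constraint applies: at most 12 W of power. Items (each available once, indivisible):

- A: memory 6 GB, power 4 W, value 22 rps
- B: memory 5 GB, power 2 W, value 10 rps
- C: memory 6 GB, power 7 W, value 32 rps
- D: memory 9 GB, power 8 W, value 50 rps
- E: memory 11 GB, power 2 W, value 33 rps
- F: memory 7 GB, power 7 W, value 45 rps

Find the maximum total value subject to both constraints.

Feasible sets respecting both limits:
- B+E+F: memory 23, power 11, value 88
- D+E: memory 20, power 10, value 83
- E+F: memory 18, power 9, value 78
- B+C+E: memory 22, power 11, value 75
Best: 88 rps.

88 rps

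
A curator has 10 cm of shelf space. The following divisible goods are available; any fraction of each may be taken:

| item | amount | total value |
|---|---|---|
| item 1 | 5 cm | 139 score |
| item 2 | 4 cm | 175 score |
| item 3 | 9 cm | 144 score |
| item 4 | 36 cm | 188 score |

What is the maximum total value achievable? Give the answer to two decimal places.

Take in order of value per unit:
- item 2 (175/4 per unit): all 4 → value 175, running total 175.00
- item 1 (139/5 per unit): all 5 → value 139, running total 314.00
- item 3 (144/9 per unit): 1 of 9 → value 1×144/9 = 16.0000, running total 330.00
Total 330.00.

330.00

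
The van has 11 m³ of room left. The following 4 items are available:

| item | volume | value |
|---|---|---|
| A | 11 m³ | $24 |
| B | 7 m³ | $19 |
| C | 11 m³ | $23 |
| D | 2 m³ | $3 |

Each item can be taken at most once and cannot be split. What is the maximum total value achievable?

$24

This is a 0/1 knapsack; check combinations near the capacity.
- A: volume 11, value 24
- C: volume 11, value 23
- B+D: volume 7+2=9, value 19+3=22
- B: volume 7, value 19
Best: $24.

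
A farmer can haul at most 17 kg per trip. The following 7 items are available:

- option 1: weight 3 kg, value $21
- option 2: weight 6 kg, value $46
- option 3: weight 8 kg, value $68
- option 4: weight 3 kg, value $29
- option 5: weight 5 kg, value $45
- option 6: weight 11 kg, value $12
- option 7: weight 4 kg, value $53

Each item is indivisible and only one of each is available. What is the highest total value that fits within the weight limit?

$166

Check high-value combinations within 17 kg:
- option 3+option 5+option 7: weight 8+5+4=17, value 68+45+53=166
- option 3+option 4+option 7: weight 8+3+4=15, value 68+29+53=150
- option 1+option 2+option 4+option 7: weight 3+6+3+4=16, value 21+46+29+53=149
- option 1+option 4+option 5+option 7: weight 3+3+5+4=15, value 21+29+45+53=148
Best: $166.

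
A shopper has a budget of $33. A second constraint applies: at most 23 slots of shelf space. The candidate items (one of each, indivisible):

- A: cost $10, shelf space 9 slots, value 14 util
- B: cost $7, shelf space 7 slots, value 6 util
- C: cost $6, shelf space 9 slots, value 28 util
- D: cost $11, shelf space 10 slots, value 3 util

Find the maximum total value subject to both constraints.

Feasible sets respecting both limits:
- A+C: cost 16, shelf space 18, value 42
- B+C: cost 13, shelf space 16, value 34
- C+D: cost 17, shelf space 19, value 31
- C: cost 6, shelf space 9, value 28
Best: 42 util.

42 util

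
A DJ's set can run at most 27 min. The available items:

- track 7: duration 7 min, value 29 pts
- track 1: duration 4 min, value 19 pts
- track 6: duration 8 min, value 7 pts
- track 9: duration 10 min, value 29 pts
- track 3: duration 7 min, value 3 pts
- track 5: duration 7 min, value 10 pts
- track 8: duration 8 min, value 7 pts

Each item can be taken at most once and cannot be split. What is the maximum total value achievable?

77 pts

This is a 0/1 knapsack; check combinations near the capacity.
- track 7+track 1+track 9: duration 7+4+10=21, value 29+19+29=77
- track 7+track 9+track 5: duration 7+10+7=24, value 29+29+10=68
- track 7+track 6+track 9: duration 7+8+10=25, value 29+7+29=65
Best: 77 pts.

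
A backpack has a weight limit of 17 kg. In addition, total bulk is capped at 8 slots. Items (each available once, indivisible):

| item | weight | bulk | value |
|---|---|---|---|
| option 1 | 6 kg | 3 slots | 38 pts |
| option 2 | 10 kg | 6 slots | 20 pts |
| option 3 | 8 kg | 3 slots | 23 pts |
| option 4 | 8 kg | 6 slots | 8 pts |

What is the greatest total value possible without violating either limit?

Feasible sets respecting both limits:
- option 1+option 3: weight 14, bulk 6, value 61
- option 1: weight 6, bulk 3, value 38
- option 3: weight 8, bulk 3, value 23
Best: 61 pts.

61 pts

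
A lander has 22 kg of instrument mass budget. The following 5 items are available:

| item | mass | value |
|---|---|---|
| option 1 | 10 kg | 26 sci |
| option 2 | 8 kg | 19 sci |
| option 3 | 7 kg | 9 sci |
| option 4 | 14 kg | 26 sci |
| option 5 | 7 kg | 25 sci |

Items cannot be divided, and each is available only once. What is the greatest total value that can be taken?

Check high-value combinations within 22 kg:
- option 2+option 3+option 5: mass 8+7+7=22, value 19+9+25=53
- option 1+option 5: mass 10+7=17, value 26+25=51
- option 4+option 5: mass 14+7=21, value 26+25=51
- option 1+option 2: mass 10+8=18, value 26+19=45
Best: 53 sci.

53 sci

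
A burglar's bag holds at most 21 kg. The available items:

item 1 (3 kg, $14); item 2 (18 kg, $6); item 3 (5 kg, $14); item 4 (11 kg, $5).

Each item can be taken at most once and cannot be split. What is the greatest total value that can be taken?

$33

Check high-value combinations within 21 kg:
- item 1+item 3+item 4: weight 3+5+11=19, value 14+14+5=33
- item 1+item 3: weight 3+5=8, value 14+14=28
- item 1+item 2: weight 3+18=21, value 14+6=20
Best: $33.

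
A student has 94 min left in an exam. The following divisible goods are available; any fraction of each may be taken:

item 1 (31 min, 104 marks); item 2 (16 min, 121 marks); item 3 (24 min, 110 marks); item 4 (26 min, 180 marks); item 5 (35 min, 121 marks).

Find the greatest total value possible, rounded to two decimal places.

Take in order of value per unit:
- item 2 (121/16 per unit): all 16 → value 121, running total 121.00
- item 4 (180/26 per unit): all 26 → value 180, running total 301.00
- item 3 (110/24 per unit): all 24 → value 110, running total 411.00
- item 5 (121/35 per unit): 28 of 35 → value 28×121/35 = 96.8000, running total 507.80
Total 507.80.

507.80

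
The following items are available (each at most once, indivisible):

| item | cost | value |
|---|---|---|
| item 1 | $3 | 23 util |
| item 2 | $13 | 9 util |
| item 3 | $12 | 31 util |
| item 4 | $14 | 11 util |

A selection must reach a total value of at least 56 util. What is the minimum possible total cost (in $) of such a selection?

Subsets with value ≥ 56, sorted by total cost:
- item 1+item 2+item 3: cost 28, value 63
- item 1+item 3+item 4: cost 29, value 65
- item 1+item 2+item 3+item 4: cost 42, value 74
Minimum cost: 28 $.

28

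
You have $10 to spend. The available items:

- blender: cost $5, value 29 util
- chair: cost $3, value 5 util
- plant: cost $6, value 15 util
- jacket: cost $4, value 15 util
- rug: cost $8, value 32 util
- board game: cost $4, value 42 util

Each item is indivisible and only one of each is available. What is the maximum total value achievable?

This is a 0/1 knapsack; check combinations near the capacity.
- blender+board game: cost 5+4=9, value 29+42=71
- jacket+board game: cost 4+4=8, value 15+42=57
- plant+board game: cost 6+4=10, value 15+42=57
Best: 71 util.

71 util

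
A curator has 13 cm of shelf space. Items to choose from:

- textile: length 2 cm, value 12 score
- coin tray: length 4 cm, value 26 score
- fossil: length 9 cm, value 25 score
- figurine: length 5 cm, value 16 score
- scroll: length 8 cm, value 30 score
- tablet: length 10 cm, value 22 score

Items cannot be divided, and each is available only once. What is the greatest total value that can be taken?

Check high-value combinations within 13 cm:
- coin tray+scroll: length 4+8=12, value 26+30=56
- textile+coin tray+figurine: length 2+4+5=11, value 12+26+16=54
- coin tray+fossil: length 4+9=13, value 26+25=51
Best: 56 score.

56 score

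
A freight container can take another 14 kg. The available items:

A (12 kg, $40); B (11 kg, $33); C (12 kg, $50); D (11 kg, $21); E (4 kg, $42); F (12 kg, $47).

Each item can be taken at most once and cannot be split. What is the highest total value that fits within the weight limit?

Check high-value combinations within 14 kg:
- C: weight 12, value 50
- F: weight 12, value 47
- E: weight 4, value 42
- A: weight 12, value 40
Best: $50.

$50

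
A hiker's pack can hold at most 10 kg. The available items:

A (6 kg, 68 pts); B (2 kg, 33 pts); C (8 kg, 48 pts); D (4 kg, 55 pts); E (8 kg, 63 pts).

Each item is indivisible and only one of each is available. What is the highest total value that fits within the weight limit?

Check high-value combinations within 10 kg:
- A+D: weight 6+4=10, value 68+55=123
- A+B: weight 6+2=8, value 68+33=101
- B+E: weight 2+8=10, value 33+63=96
Best: 123 pts.

123 pts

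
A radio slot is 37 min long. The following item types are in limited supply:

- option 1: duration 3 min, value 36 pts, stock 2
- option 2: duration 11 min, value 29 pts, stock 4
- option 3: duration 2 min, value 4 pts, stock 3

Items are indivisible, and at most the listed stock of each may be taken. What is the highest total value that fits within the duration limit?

Top feasible selections:
- 2×option 1 + 2×option 2 + 3×option 3: duration 34, value 142
- 2×option 1 + 2×option 2 + 2×option 3: duration 32, value 138
- 2×option 1 + 2×option 2 + 1×option 3: duration 30, value 134
Best: 142 pts.

142 pts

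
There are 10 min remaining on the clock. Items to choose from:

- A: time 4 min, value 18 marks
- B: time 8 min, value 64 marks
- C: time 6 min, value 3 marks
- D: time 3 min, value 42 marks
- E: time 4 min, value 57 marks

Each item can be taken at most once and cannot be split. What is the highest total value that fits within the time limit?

99 marks

Check high-value combinations within 10 min:
- D+E: time 3+4=7, value 42+57=99
- A+E: time 4+4=8, value 18+57=75
- B: time 8, value 64
- A+D: time 4+3=7, value 18+42=60
- C+E: time 6+4=10, value 3+57=60
Best: 99 marks.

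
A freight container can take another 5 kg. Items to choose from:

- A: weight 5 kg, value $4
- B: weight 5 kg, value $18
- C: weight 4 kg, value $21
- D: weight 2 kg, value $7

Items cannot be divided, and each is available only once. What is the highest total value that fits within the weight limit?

$21

Check high-value combinations within 5 kg:
- C: weight 4, value 21
- B: weight 5, value 18
- D: weight 2, value 7
- A: weight 5, value 4
Best: $21.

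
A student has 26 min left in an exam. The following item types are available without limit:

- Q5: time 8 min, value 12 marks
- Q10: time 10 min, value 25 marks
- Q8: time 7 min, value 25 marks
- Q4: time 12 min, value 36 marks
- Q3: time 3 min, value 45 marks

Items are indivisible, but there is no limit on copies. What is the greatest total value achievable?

360 marks

Best value-per-unit is Q3 at 45/3, and filling with it alone uses time 8×3=24. No mix of the others beats 8×45 = 360.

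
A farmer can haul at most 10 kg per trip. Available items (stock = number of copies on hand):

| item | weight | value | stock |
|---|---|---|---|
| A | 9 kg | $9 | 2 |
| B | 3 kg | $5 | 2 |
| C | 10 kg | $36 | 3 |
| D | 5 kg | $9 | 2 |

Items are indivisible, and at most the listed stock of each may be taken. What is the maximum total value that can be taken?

$36

Best selections within weight 10 and stock limits:
- 1×C: weight 10, value 36
- 2×D: weight 10, value 18
- 1×B + 1×D: weight 8, value 14
Best: $36.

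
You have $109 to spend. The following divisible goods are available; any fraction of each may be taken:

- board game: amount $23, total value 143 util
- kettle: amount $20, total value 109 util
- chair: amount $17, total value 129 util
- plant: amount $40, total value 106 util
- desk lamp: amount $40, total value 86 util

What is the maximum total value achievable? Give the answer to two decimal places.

506.35

Take in order of value per unit:
- chair (129/17 per unit): all 17 → value 129, running total 129.00
- board game (143/23 per unit): all 23 → value 143, running total 272.00
- kettle (109/20 per unit): all 20 → value 109, running total 381.00
- plant (106/40 per unit): all 40 → value 106, running total 487.00
- desk lamp (86/40 per unit): 9 of 40 → value 9×86/40 = 19.3500, running total 506.35
Total 506.35.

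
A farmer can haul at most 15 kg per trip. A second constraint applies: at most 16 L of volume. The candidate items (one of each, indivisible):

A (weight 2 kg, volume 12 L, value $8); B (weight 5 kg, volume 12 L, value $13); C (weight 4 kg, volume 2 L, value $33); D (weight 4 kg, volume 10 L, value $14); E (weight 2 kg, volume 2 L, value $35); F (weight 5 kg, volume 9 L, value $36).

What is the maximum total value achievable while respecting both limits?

Feasible sets respecting both limits:
- C+E+F: weight 11, volume 13, value 104
- C+D+E: weight 10, volume 14, value 82
- B+C+E: weight 11, volume 16, value 81
- A+C+E: weight 8, volume 16, value 76
Best: $104.

$104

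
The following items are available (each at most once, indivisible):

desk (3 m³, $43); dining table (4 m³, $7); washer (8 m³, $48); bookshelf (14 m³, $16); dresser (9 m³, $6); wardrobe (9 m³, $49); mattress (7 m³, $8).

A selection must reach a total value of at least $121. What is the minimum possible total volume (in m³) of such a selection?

Subsets with value ≥ 121, sorted by total volume:
- desk+washer+wardrobe: volume 20, value 140
- desk+dining table+washer+wardrobe: volume 24, value 147
Minimum volume: 20 m³.

20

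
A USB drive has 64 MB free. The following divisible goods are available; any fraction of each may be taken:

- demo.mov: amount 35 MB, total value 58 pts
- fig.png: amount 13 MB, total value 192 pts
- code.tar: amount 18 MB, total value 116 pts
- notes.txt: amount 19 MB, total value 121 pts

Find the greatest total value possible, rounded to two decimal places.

Take in order of value per unit:
- fig.png (192/13 per unit): all 13 → value 192, running total 192.00
- code.tar (116/18 per unit): all 18 → value 116, running total 308.00
- notes.txt (121/19 per unit): all 19 → value 121, running total 429.00
- demo.mov (58/35 per unit): 14 of 35 → value 14×58/35 = 23.2000, running total 452.20
Total 452.20.

452.20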